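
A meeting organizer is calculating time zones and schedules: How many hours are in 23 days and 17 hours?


Days: 23
Extra hours: 17
Hours per day: 24
Days to hours: 23 x 24 = 552
Total: 552 + 17 = 569

569


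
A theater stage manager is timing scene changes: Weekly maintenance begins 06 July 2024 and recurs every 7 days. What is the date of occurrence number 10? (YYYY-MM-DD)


First occurrence: 2024-07-06 (occurrence 1)
Each occurrence is 7 days after the previous.
Occurrence 10 is 9 weeks after the first.
9 weeks = 63 days
2024-07-06 + 63 days = 2024-09-07

2024-09-07


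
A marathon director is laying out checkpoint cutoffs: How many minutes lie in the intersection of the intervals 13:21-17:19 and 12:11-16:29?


Interval A: [801, 1039] minutes from midnight
Interval B: [731, 989] minutes from midnight
Overlap start = max(801, 731) = 801
Overlap end = min(1039, 989) = 989
Overlap = 989 - 801 = 188 minutes

188


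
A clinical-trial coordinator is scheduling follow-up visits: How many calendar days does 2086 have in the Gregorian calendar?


Year: 2086
Check leap year rules:
Divisible by 4? No
2086 is not a leap year
Days: 365

365


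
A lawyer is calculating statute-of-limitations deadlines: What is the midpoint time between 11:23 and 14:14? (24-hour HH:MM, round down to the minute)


Start time: 11:23 = 683 minutes from midnight
End time: 14:14 = 854 minutes from midnight
Sum: 683 + 854 = 1537
Midpoint: 1537 / 2 = 768 minutes
Convert: 768 / 60 = 12 hours, 48 minutes
Result: 12:48

12:48


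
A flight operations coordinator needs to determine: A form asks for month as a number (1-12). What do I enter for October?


Calendar month order:
9. September
10. October <--
11. November
October is month number 10

10


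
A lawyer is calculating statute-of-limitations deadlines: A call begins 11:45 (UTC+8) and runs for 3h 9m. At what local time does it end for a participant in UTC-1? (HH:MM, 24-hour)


Start: 11:45 in UTC+8
Step 1 - add duration:
  minutes: 45 + 9 = 54
  hours: 11 + 3 + 0 = 14
  end in UTC+8: 14:54
Step 2 - convert UTC+8 -> UTC-1:
  offset difference: -1 - (8) = -9 hours
  14 + (-9) = 5 -> mod 24 = 5
Result: 05:54 in UTC-1

05:54


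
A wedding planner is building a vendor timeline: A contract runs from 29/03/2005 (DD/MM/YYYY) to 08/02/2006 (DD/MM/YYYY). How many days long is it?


Start date: 2005-03-29
End date: 2006-02-08
Mar 2005: +3 days
Apr 2005: +30 days
May 2005: +31 days
... (9 more months)
Total: 316 days

316


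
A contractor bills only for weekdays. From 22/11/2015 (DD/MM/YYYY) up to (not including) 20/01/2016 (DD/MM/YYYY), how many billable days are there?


Start: 2015-11-22 (Sunday)
End (exclusive): 2016-01-20 (Wednesday)
Total calendar days: 59
Full weeks: 59 // 7 = 8 -> 40 weekdays
Remaining 3 days starting on Sunday:
  Sun(-), Mon(w), Tue(w) -> 2 weekdays
Total business days: 40 + 2 = 42

42


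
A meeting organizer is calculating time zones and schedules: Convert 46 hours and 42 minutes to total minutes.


Hours: 46
Extra minutes: 42
Minutes per hour: 60
Hours to minutes: 46 x 60 = 2760
Total: 2760 + 42 = 2802

2802


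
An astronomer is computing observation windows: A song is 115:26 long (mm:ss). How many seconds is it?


Minutes: 115
Extra seconds: 26
Seconds per minute: 60
Minutes to seconds: 115 x 60 = 6900
Total: 6900 + 26 = 6926

6926


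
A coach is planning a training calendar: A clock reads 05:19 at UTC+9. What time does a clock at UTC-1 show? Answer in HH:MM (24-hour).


Local time: 05:19 at UTC+9 (offset 9h)
Target zone: UTC-1 (offset -1h)
Difference: -1 - (9) = -10 hours
Calculation: 5 + (-10) = -5
Wraparound: (-5) mod 24 = 19
Result: 19:19

19:19


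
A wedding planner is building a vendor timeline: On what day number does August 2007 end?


Month: August
Year: 2007
August is a 31-day month
Total: 31 days

31


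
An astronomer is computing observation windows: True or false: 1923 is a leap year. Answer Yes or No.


Year: 1923
Divisible by 4? 1923 / 4 = 480.75 -> No
Not divisible by 4, so NOT a leap year

No


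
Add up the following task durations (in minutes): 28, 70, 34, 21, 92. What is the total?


Durations: 28, 70, 34, 21, 92
Running sum: 28
+ 70 = 98
+ 34 = 132
+ 21 = 153
+ 92 = 245
Total duration: 245 minutes
That is 4 hours and 5 minutes

245


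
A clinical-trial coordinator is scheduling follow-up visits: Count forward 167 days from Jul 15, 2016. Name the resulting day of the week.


Start: 2016-07-15 (Friday)
Step 1 - find target date: add 167 days
  2016-07-15 + 167 days = 2016-12-29
Step 2 - day of week:
  167 mod 7 = 6
  Friday + 6 days -> Thursday
Result: Thursday (2016-12-29)

Thursday


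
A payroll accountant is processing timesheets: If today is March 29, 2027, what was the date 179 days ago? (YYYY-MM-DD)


Start: 2027-03-29
Subtracting 179 days
Days already passed in March: 29
After going back through March: 150 more days to subtract
February 2027: 28 days, 122 remaining
January 2027: 31 days, 91 remaining
December 2026: 31 days, 60 remaining
November 2026: 30 days, 30 remaining
Result: 2026-10-01

2026-10-01


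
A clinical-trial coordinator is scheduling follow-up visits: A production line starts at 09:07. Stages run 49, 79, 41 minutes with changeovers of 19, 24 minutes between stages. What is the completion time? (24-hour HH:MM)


Start: 09:07 = 547 min from midnight
  after task 1 (49 min): 09:56
  after break (19 min): 10:15
  after task 2 (79 min): 11:34
  after break (24 min): 11:58
  after task 3 (41 min): 12:39
Total elapsed: 212 minutes
End time: 12:39

12:39


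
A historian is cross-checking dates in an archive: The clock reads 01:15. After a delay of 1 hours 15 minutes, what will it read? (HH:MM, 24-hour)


Start time: 01:15
Adding: 1 hours 15 minutes
Minutes: 15 + 15 = 30
Hours: 1 + 1 + 0 = 2
Result: 02:30

02:30


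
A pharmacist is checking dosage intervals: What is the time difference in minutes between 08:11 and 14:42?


Start time: 08:11 = 491 minutes from midnight
End time: 14:42 = 882 minutes from midnight
Difference: 882 - 491 = 391 minutes
That is 6 hours and 31 minutes

391


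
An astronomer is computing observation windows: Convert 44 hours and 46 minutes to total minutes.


Hours: 44
Minutes: 46
Convert hours to minutes: 44 x 60 = 2640
Add remaining minutes: 2640 + 46 = 2686

2686


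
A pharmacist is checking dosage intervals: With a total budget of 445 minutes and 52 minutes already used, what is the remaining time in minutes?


Total budget: 445 minutes
Time used: 52 minutes
Remaining: 445 - 52 = 393 minutes
Percent used: 11.7%
Percent remaining: 88.3%

393


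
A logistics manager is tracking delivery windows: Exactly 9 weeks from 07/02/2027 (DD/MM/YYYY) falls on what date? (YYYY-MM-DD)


Start: 2027-02-07
Weeks to add: 9
Convert to days: 9 x 7 = 63 days
Add 63 days to 2027-02-07
Result: 2027-04-11

2027-04-11


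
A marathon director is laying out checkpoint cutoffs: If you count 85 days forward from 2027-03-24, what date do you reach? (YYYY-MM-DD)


Start: 2027-03-24
Adding 85 days
Days remaining in March: 7
After March: 78 days still to add
April 2027: 30 days, 48 remaining
May 2027: 31 days, 17 remaining
June 2027 has 30 days, need 17
Result: 2027-06-17

2027-06-17


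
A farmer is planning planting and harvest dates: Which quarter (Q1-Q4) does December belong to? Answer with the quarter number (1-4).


Month: December (month 12)
Q1: January-March (months 1-3)
Q2: April-June (months 4-6)
Q3: July-September (months 7-9)
Q4: October-December (months 10-12)
Month 12 falls in Q4

4


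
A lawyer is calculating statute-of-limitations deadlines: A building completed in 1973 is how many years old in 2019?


Birth year: 1973
Current year: 2019
Age = current year - birth year
Age = 2019 - 1973 = 46

46


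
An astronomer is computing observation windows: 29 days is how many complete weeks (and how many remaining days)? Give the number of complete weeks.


Total days: 29
Days per week: 7
Division: 29 / 7 = 4 remainder 1
Complete weeks: 4
Remaining days: 1

4


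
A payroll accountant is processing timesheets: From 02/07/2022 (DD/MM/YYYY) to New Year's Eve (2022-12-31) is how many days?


Start: July 02, 2022
End: December 31, 2022
Days left in July: 29
August: 31
September: 30
October: 31
November: 30
... plus remaining months
Sum of remaining months: 153
Total: 29 + 153 = 182

182


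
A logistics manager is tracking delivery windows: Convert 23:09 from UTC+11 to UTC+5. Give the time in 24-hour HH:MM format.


Local time: 23:09 at UTC+11 (offset 11h)
Target zone: UTC+5 (offset 5h)
Difference: 5 - (11) = -6 hours
Calculation: 23 + (-6) = 17
Result: 17:09

17:09


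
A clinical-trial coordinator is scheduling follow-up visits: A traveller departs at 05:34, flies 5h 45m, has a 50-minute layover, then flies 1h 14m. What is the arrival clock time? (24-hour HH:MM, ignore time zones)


Depart: 05:34
Leg 1: +345 min -> 11:19
Layover: +50 min -> 12:09
Leg 2: +74 min -> 13:23
Total travel: 469 minutes = 7h 49m
Arrival: 13:23

13:23


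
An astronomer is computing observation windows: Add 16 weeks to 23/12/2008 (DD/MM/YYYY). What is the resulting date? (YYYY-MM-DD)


Start: 2008-12-23
Weeks to add: 16
Convert to days: 16 x 7 = 112 days
Add 112 days to 2008-12-23
Result: 2009-04-14

2009-04-14


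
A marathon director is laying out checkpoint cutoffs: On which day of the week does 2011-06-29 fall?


Date: 2011-06-29
January 1, 2011 is a Saturday
Day of year: 180
Offset from Jan 1: 179 days
179 mod 7 = 4
Result: Wednesday

Wednesday


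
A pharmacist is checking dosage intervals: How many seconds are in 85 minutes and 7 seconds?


Minutes: 85
Seconds: 7
Convert minutes to seconds: 85 x 60 = 5100
Add remaining seconds: 5100 + 7 = 5107

5107


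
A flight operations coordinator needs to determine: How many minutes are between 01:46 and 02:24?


Start time: 01:46 = 106 minutes from midnight
End time: 02:24 = 144 minutes from midnight
Difference: 144 - 106 = 38 minutes
That is 0 hours and 38 minutes

38


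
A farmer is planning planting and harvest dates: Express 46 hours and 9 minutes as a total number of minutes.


Hours: 46
Extra minutes: 9
Minutes per hour: 60
Hours to minutes: 46 x 60 = 2760
Total: 2760 + 9 = 2769

2769


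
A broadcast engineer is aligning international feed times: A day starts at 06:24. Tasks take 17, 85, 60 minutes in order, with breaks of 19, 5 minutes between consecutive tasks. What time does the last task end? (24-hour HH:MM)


Start: 06:24 = 384 min from midnight
  after task 1 (17 min): 06:41
  after break (19 min): 07:00
  after task 2 (85 min): 08:25
  after break (5 min): 08:30
  after task 3 (60 min): 09:30
Total elapsed: 186 minutes
End time: 09:30

09:30


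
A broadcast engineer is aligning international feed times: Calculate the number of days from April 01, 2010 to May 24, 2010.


Start date: 2010-04-01
End date: 2010-05-24
Apr 2010: +30 days
May 2010: +23 days
Total: 53 days

53


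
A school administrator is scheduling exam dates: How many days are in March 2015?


Month: March
Year: 2015
March is a 31-day month
Total: 31 days

31


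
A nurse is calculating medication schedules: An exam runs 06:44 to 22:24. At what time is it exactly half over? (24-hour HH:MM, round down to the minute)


Start time: 06:44 = 404 minutes from midnight
End time: 22:24 = 1344 minutes from midnight
Sum: 404 + 1344 = 1748
Midpoint: 1748 / 2 = 874 minutes
Convert: 874 / 60 = 14 hours, 34 minutes
Result: 14:34

14:34


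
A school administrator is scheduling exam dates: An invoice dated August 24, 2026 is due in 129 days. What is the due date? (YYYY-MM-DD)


Start: 2026-08-24
Adding 129 days
Days remaining in August: 7
After August: 122 days still to add
September 2026: 30 days, 92 remaining
October 2026: 31 days, 61 remaining
November 2026: 30 days, 31 remaining
December 2026 has 31 days, need 31
Result: 2026-12-31

2026-12-31


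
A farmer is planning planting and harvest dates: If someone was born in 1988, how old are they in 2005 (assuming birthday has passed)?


Birth year: 1988
Current year: 2005
Age = current year - birth year
Age = 2005 - 1988 = 17

17


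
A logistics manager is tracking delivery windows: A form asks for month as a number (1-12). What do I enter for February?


Calendar month order:
1. January
2. February <--
3. March
February is month number 2

2


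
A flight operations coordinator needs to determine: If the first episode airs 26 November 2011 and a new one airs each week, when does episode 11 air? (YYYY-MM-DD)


First occurrence: 2011-11-26 (occurrence 1)
Each occurrence is 7 days after the previous.
Occurrence 11 is 10 weeks after the first.
10 weeks = 70 days
2011-11-26 + 70 days = 2012-02-04

2012-02-04


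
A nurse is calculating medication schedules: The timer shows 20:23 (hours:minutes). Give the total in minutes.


Hours: 20
Minutes: 23
Convert hours to minutes: 20 x 60 = 1200
Add remaining minutes: 1200 + 23 = 1223

1223


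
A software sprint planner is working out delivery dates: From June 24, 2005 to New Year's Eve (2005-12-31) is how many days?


Start: June 24, 2005
End: December 31, 2005
Days left in June: 6
July: 31
August: 31
September: 30
October: 31
... plus remaining months
Sum of remaining months: 184
Total: 6 + 184 = 190

190


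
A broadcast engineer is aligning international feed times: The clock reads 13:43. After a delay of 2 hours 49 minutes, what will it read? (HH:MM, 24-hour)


Start time: 13:43
Adding: 2 hours 49 minutes
Minutes: 43 + 49 = 92
Minute overflow: 92 >= 60, so carry 1 hour, minutes = 32
Hours: 13 + 2 + 1 = 16
Result: 16:32

16:32


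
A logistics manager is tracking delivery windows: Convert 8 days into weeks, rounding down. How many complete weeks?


Total days: 8
Days per week: 7
Division: 8 / 7 = 1 remainder 1
Complete weeks: 1
Remaining days: 1

1


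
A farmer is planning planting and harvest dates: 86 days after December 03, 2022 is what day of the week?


Start: 2022-12-03 (Saturday)
Step 1 - find target date: add 86 days
  2022-12-03 + 86 days = 2023-02-27
Step 2 - day of week:
  86 mod 7 = 2
  Saturday + 2 days -> Monday
Result: Monday (2023-02-27)

Monday


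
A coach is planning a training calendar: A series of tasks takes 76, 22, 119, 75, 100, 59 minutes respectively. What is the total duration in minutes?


Durations: 76, 22, 119, 75, 100, 59
Running sum: 76
+ 22 = 98
+ 119 = 217
+ 75 = 292
+ 100 = 392
+ 59 = 451
Total duration: 451 minutes
That is 7 hours and 31 minutes

451


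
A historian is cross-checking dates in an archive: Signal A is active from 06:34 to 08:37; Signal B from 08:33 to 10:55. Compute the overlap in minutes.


Interval A: [394, 517] minutes from midnight
Interval B: [513, 655] minutes from midnight
Overlap start = max(394, 513) = 513
Overlap end = min(517, 655) = 517
Overlap = 517 - 513 = 4 minutes

4


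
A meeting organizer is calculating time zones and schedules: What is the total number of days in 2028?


Year: 2028
Check leap year rules:
Divisible by 4? Yes
Divisible by 100? No
2028 is a leap year
Days: 366

366


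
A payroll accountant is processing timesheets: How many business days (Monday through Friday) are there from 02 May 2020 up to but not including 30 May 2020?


Start: 2020-05-02 (Saturday)
End (exclusive): 2020-05-30 (Saturday)
Total calendar days: 28
Full weeks: 28 // 7 = 4 -> 20 weekdays
Remaining 0 days starting on Saturday:
Total business days: 20 + 0 = 20

20


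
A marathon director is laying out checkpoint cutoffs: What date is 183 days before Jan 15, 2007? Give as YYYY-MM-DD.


Start: 2007-01-15
Subtracting 183 days
Days already passed in January: 15
After going back through January: 168 more days to subtract
December 2006: 31 days, 137 remaining
November 2006: 30 days, 107 remaining
October 2006: 31 days, 76 remaining
September 2006: 30 days, 46 remaining
Result: 2006-07-16

2006-07-16


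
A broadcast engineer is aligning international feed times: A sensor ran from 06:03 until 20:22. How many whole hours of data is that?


Start: 06:03
End: 20:22
Hour difference: 20 - 6 = 14 hours
Minute difference: 22 - 3 = 19 minutes
Total minutes: 859
Complete hours: 859 / 60 = 14 (remainder 19)

14


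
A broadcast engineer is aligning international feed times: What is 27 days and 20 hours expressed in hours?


Days: 27
Extra hours: 20
Hours per day: 24
Days to hours: 27 x 24 = 648
Total: 648 + 20 = 668

668


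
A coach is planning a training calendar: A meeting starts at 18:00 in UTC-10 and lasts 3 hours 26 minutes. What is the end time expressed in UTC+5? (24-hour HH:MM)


Start: 18:00 in UTC-10
Step 1 - add duration:
  minutes: 0 + 26 = 26
  hours: 18 + 3 + 0 = 21
  end in UTC-10: 21:26
Step 2 - convert UTC-10 -> UTC+5:
  offset difference: 5 - (-10) = 15 hours
  21 + (15) = 36 -> mod 24 = 12
Result: 12:26 in UTC+5

12:26


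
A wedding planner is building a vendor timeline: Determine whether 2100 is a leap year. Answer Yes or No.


Year: 2100
Divisible by 4? 2100 / 4 = 525.0 -> Yes
Divisible by 100? 2100 / 100 = 21.0 -> Yes
Divisible by 400? 2100 / 400 = 5.25 -> No
Divisible by 100 but not 400, so NOT a leap year

No


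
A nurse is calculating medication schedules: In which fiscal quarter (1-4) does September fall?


Month: September (month 9)
Q1: January-March (months 1-3)
Q2: April-June (months 4-6)
Q3: July-September (months 7-9)
Q4: October-December (months 10-12)
Month 9 falls in Q3

3


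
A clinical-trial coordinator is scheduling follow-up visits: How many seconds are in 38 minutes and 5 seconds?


Minutes: 38
Extra seconds: 5
Seconds per minute: 60
Minutes to seconds: 38 x 60 = 2280
Total: 2280 + 5 = 2285

2285


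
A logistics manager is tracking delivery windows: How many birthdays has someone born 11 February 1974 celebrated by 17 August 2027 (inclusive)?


Birth: 1974-02-11
Reference: 2027-08-17
Year difference: 2027 - 1974 = 53
Has birthday (02-11) occurred by 08-17? Yes
Age in full years: 53

53


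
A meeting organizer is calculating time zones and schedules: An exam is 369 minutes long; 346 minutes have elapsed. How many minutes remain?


Total budget: 369 minutes
Time used: 346 minutes
Remaining: 369 - 346 = 23 minutes
Percent used: 93.8%
Percent remaining: 6.2%

23


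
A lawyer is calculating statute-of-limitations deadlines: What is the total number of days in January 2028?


Month: January
Year: 2028
January is a 31-day month
Total: 31 days

31


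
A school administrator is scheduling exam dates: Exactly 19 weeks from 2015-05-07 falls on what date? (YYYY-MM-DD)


Start: 2015-05-07
Weeks to add: 19
Convert to days: 19 x 7 = 133 days
Add 133 days to 2015-05-07
Result: 2015-09-17

2015-09-17


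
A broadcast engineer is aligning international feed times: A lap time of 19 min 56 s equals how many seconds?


Minutes: 19
Seconds: 56
Convert minutes to seconds: 19 x 60 = 1140
Add remaining seconds: 1140 + 56 = 1196

1196


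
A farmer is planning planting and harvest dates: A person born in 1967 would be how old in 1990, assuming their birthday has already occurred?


Birth year: 1967
Current year: 1990
Age = current year - birth year
Age = 1990 - 1967 = 23

23


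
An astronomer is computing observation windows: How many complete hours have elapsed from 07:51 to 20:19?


Start: 07:51
End: 20:19
Hour difference: 20 - 7 = 13 hours
Minute difference: 19 - 51 = -32 minutes
Total minutes: 748
Complete hours: 748 / 60 = 12 (remainder 28)

12


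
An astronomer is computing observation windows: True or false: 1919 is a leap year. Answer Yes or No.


Year: 1919
Divisible by 4? 1919 / 4 = 479.75 -> No
Not divisible by 4, so NOT a leap year

No


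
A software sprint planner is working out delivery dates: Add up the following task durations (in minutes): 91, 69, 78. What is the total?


Durations: 91, 69, 78
Running sum: 91
+ 69 = 160
+ 78 = 238
Total duration: 238 minutes
That is 3 hours and 58 minutes

238


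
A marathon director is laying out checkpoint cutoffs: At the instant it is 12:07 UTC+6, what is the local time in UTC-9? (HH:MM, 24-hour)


Local time: 12:07 at UTC+6 (offset 6h)
Target zone: UTC-9 (offset -9h)
Difference: -9 - (6) = -15 hours
Calculation: 12 + (-15) = -3
Wraparound: (-3) mod 24 = 21
Result: 21:07

21:07


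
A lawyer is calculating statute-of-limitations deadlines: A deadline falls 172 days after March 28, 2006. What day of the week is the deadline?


Start: 2006-03-28 (Tuesday)
Step 1 - find target date: add 172 days
  2006-03-28 + 172 days = 2006-09-16
Step 2 - day of week:
  172 mod 7 = 4
  Tuesday + 4 days -> Saturday
Result: Saturday (2006-09-16)

Saturday


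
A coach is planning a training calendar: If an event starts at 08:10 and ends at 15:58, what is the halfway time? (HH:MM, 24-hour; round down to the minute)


Start time: 08:10 = 490 minutes from midnight
End time: 15:58 = 958 minutes from midnight
Sum: 490 + 958 = 1448
Midpoint: 1448 / 2 = 724 minutes
Convert: 724 / 60 = 12 hours, 4 minutes
Result: 12:04

12:04


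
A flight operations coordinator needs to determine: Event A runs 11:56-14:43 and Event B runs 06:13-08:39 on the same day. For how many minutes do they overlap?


Interval A: [716, 883] minutes from midnight
Interval B: [373, 519] minutes from midnight
Overlap start = max(716, 373) = 716
Overlap end = min(883, 519) = 519
End <= start, so the intervals do not overlap: 0 minutes

0


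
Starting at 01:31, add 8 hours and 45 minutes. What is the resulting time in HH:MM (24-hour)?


Start time: 01:31
Adding: 8 hours 45 minutes
Minutes: 31 + 45 = 76
Minute overflow: 76 >= 60, so carry 1 hour, minutes = 16
Hours: 1 + 8 + 1 = 10
Result: 10:16

10:16


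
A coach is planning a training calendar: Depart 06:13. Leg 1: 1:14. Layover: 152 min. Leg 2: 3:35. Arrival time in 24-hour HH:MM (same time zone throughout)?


Depart: 06:13
Leg 1: +74 min -> 07:27
Layover: +152 min -> 09:59
Leg 2: +215 min -> 13:34
Total travel: 441 minutes = 7h 21m
Arrival: 13:34

13:34


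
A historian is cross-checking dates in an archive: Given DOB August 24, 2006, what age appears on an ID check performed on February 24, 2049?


Birth: 2006-08-24
Reference: 2049-02-24
Year difference: 2049 - 2006 = 43
Has birthday (08-24) occurred by 02-24? No
Birthday not yet reached this year -> subtract 1
Age in full years: 42

42


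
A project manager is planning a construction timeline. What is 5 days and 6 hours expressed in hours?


Days: 5
Extra hours: 6
Hours per day: 24
Days to hours: 5 x 24 = 120
Total: 120 + 6 = 126

126


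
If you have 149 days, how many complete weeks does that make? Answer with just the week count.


Total days: 149
Days per week: 7
Division: 149 / 7 = 21 remainder 2
Complete weeks: 21
Remaining days: 2

21


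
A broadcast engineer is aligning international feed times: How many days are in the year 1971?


Year: 1971
Check leap year rules:
Divisible by 4? No
1971 is not a leap year
Days: 365

365


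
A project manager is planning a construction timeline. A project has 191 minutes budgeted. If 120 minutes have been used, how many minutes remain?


Total budget: 191 minutes
Time used: 120 minutes
Remaining: 191 - 120 = 71 minutes
Percent used: 62.8%
Percent remaining: 37.2%

71


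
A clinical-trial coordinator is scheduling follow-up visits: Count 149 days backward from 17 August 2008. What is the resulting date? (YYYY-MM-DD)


Start: 2008-08-17
Subtracting 149 days
Days already passed in August: 17
After going back through August: 132 more days to subtract
July 2008: 31 days, 101 remaining
June 2008: 30 days, 71 remaining
May 2008: 31 days, 40 remaining
April 2008: 30 days, 10 remaining
Result: 2008-03-21

2008-03-21


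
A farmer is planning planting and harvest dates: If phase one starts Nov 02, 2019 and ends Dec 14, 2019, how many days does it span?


Start date: 2019-11-02
End date: 2019-12-14
Nov 2019: +29 days
Dec 2019: +13 days
Total: 42 days

42


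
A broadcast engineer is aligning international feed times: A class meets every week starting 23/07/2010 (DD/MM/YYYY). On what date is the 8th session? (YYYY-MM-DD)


First occurrence: 2010-07-23 (occurrence 1)
Each occurrence is 7 days after the previous.
Occurrence 8 is 7 weeks after the first.
7 weeks = 49 days
2010-07-23 + 49 days = 2010-09-10

2010-09-10


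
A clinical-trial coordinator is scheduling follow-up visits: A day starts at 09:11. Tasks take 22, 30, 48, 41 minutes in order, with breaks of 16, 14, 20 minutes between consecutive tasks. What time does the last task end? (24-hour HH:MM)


Start: 09:11 = 551 min from midnight
  after task 1 (22 min): 09:33
  after break (16 min): 09:49
  after task 2 (30 min): 10:19
  after break (14 min): 10:33
  after task 3 (48 min): 11:21
  after break (20 min): 11:41
  after task 4 (41 min): 12:22
Total elapsed: 191 minutes
End time: 12:22

12:22


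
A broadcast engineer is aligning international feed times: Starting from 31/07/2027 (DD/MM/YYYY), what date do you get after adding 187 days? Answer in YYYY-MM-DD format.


Start: 2027-07-31
Adding 187 days
Days remaining in July: 0
After July: 187 days still to add
August 2027: 31 days, 156 remaining
September 2027: 30 days, 126 remaining
October 2027: 31 days, 95 remaining
November 2027: 30 days, 65 remaining
Result: 2028-02-03

2028-02-03


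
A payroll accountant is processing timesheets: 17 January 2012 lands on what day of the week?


Date: 2012-01-17
January 1, 2012 is a Sunday
Day of year: 17
Offset from Jan 1: 16 days
16 mod 7 = 2
Result: Tuesday

Tuesday


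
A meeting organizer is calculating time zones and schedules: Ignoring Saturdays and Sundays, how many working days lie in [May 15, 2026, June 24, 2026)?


Start: 2026-05-15 (Friday)
End (exclusive): 2026-06-24 (Wednesday)
Total calendar days: 40
Full weeks: 40 // 7 = 5 -> 25 weekdays
Remaining 5 days starting on Friday:
  Fri(w), Sat(-), Sun(-), Mon(w), Tue(w) -> 3 weekdays
Total business days: 25 + 3 = 28

28


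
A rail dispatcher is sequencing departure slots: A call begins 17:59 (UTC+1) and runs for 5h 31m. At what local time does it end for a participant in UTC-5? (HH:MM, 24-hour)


Start: 17:59 in UTC+1
Step 1 - add duration:
  minutes: 59 + 31 = 90 (carry 1h)
  hours: 17 + 5 + 1 = 23
  end in UTC+1: 23:30
Step 2 - convert UTC+1 -> UTC-5:
  offset difference: -5 - (1) = -6 hours
  23 + (-6) = 17 -> mod 24 = 17
Result: 17:30 in UTC-5

17:30


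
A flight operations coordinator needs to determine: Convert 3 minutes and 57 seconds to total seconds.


Minutes: 3
Extra seconds: 57
Seconds per minute: 60
Minutes to seconds: 3 x 60 = 180
Total: 180 + 57 = 237

237


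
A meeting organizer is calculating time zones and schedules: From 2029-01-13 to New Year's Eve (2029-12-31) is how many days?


Start: January 13, 2029
End: December 31, 2029
Days left in January: 18
February: 28
March: 31
April: 30
May: 31
... plus remaining months
Sum of remaining months: 334
Total: 18 + 334 = 352

352


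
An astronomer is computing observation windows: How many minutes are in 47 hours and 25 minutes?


Hours: 47
Minutes: 25
Convert hours to minutes: 47 x 60 = 2820
Add remaining minutes: 2820 + 25 = 2845

2845


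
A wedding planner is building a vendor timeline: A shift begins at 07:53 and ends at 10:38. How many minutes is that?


Start time: 07:53 = 473 minutes from midnight
End time: 10:38 = 638 minutes from midnight
Difference: 638 - 473 = 165 minutes
That is 2 hours and 45 minutes

165


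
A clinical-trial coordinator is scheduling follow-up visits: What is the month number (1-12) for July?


Calendar month order:
6. June
7. July <--
8. August
July is month number 7

7


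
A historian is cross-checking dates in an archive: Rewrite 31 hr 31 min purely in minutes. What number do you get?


Hours: 31
Extra minutes: 31
Minutes per hour: 60
Hours to minutes: 31 x 60 = 1860
Total: 1860 + 31 = 1891

1891


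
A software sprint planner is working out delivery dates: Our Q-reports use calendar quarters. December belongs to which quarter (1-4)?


Month: December (month 12)
Q1: January-March (months 1-3)
Q2: April-June (months 4-6)
Q3: July-September (months 7-9)
Q4: October-December (months 10-12)
Month 12 falls in Q4

4


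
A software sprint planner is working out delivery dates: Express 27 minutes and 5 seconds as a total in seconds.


Minutes: 27
Seconds: 5
Convert minutes to seconds: 27 x 60 = 1620
Add remaining seconds: 1620 + 5 = 1625

1625


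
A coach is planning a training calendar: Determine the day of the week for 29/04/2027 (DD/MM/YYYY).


Date: 2027-04-29
January 1, 2027 is a Friday
Day of year: 119
Offset from Jan 1: 118 days
118 mod 7 = 6
Result: Thursday

Thursday


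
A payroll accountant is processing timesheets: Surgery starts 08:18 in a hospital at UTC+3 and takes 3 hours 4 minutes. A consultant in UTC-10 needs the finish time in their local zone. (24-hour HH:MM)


Start: 08:18 in UTC+3
Step 1 - add duration:
  minutes: 18 + 4 = 22
  hours: 8 + 3 + 0 = 11
  end in UTC+3: 11:22
Step 2 - convert UTC+3 -> UTC-10:
  offset difference: -10 - (3) = -13 hours
  11 + (-13) = -2 -> mod 24 = 22
Result: 22:22 in UTC-10

22:22


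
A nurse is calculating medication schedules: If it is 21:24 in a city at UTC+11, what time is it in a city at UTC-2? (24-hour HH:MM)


Local time: 21:24 at UTC+11 (offset 11h)
Target zone: UTC-2 (offset -2h)
Difference: -2 - (11) = -13 hours
Calculation: 21 + (-13) = 8
Result: 08:24

08:24


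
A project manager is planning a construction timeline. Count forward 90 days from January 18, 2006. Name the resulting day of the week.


Start: 2006-01-18 (Wednesday)
Step 1 - find target date: add 90 days
  2006-01-18 + 90 days = 2006-04-18
Step 2 - day of week:
  90 mod 7 = 6
  Wednesday + 6 days -> Tuesday
Result: Tuesday (2006-04-18)

Tuesday


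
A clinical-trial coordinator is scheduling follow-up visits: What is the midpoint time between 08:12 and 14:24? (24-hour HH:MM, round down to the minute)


Start time: 08:12 = 492 minutes from midnight
End time: 14:24 = 864 minutes from midnight
Sum: 492 + 864 = 1356
Midpoint: 1356 / 2 = 678 minutes
Convert: 678 / 60 = 11 hours, 18 minutes
Result: 11:18

11:18


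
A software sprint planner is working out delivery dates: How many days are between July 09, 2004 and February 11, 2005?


Start date: 2004-07-09
End date: 2005-02-11
Jul 2004: +23 days
Aug 2004: +31 days
Sep 2004: +30 days
... (5 more months)
Total: 217 days

217


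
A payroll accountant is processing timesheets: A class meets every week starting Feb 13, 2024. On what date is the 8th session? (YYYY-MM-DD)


First occurrence: 2024-02-13 (occurrence 1)
Each occurrence is 7 days after the previous.
Occurrence 8 is 7 weeks after the first.
7 weeks = 49 days
2024-02-13 + 49 days = 2024-04-02

2024-04-02


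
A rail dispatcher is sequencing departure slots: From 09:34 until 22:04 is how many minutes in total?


Start time: 09:34 = 574 minutes from midnight
End time: 22:04 = 1324 minutes from midnight
Difference: 1324 - 574 = 750 minutes
That is 12 hours and 30 minutes

750


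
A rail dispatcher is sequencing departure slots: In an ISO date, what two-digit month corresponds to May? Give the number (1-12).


Calendar month order:
4. April
5. May <--
6. June
May is month number 5

5


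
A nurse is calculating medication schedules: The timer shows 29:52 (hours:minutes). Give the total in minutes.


Hours: 29
Minutes: 52
Convert hours to minutes: 29 x 60 = 1740
Add remaining minutes: 1740 + 52 = 1792

1792


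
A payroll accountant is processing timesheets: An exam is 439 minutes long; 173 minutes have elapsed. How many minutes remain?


Total budget: 439 minutes
Time used: 173 minutes
Remaining: 439 - 173 = 266 minutes
Percent used: 39.4%
Percent remaining: 60.6%

266


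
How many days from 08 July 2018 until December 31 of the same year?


Start: July 08, 2018
End: December 31, 2018
Days left in July: 23
August: 31
September: 30
October: 31
November: 30
... plus remaining months
Sum of remaining months: 153
Total: 23 + 153 = 176

176


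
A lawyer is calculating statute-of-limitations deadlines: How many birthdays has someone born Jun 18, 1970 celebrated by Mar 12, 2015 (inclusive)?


Birth: 1970-06-18
Reference: 2015-03-12
Year difference: 2015 - 1970 = 45
Has birthday (06-18) occurred by 03-12? No
Birthday not yet reached this year -> subtract 1
Age in full years: 44

44


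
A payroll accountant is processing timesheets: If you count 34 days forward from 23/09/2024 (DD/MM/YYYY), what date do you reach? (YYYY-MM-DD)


Start: 2024-09-23
Adding 34 days
Days remaining in September: 7
After September: 27 days still to add
October 2024 has 31 days, need 27
Result: 2024-10-27

2024-10-27


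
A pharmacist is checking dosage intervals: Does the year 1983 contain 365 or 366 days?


Year: 1983
Check leap year rules:
Divisible by 4? No
1983 is not a leap year
Days: 365

365


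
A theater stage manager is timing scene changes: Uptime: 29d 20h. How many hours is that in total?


Days: 29
Extra hours: 20
Hours per day: 24
Days to hours: 29 x 24 = 696
Total: 696 + 20 = 716

716


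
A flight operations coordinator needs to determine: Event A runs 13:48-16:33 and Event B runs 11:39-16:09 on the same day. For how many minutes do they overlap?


Interval A: [828, 993] minutes from midnight
Interval B: [699, 969] minutes from midnight
Overlap start = max(828, 699) = 828
Overlap end = min(993, 969) = 969
Overlap = 969 - 828 = 141 minutes

141


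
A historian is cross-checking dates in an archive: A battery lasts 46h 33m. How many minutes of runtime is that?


Hours: 46
Extra minutes: 33
Minutes per hour: 60
Hours to minutes: 46 x 60 = 2760
Total: 2760 + 33 = 2793

2793


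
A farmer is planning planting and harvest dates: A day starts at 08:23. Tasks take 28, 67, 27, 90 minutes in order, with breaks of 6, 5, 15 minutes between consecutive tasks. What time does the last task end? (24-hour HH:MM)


Start: 08:23 = 503 min from midnight
  after task 1 (28 min): 08:51
  after break (6 min): 08:57
  after task 2 (67 min): 10:04
  after break (5 min): 10:09
  after task 3 (27 min): 10:36
  after break (15 min): 10:51
  after task 4 (90 min): 12:21
Total elapsed: 238 minutes
End time: 12:21

12:21


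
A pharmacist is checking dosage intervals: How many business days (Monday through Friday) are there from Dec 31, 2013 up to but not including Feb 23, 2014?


Start: 2013-12-31 (Tuesday)
End (exclusive): 2014-02-23 (Sunday)
Total calendar days: 54
Full weeks: 54 // 7 = 7 -> 35 weekdays
Remaining 5 days starting on Tuesday:
  Tue(w), Wed(w), Thu(w), Fri(w), Sat(-) -> 4 weekdays
Total business days: 35 + 4 = 39

39


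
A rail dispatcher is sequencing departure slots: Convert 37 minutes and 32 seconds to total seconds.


Minutes: 37
Extra seconds: 32
Seconds per minute: 60
Minutes to seconds: 37 x 60 = 2220
Total: 2220 + 32 = 2252

2252


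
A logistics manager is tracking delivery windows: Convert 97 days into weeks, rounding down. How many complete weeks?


Total days: 97
Days per week: 7
Division: 97 / 7 = 13 remainder 6
Complete weeks: 13
Remaining days: 6

13


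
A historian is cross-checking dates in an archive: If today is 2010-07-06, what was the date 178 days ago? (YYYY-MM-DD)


Start: 2010-07-06
Subtracting 178 days
Days already passed in July: 6
After going back through July: 172 more days to subtract
June 2010: 30 days, 142 remaining
May 2010: 31 days, 111 remaining
April 2010: 30 days, 81 remaining
March 2010: 31 days, 50 remaining
Result: 2010-01-09

2010-01-09


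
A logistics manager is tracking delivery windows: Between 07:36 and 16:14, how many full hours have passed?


Start: 07:36
End: 16:14
Hour difference: 16 - 7 = 9 hours
Minute difference: 14 - 36 = -22 minutes
Total minutes: 518
Complete hours: 518 / 60 = 8 (remainder 38)

8


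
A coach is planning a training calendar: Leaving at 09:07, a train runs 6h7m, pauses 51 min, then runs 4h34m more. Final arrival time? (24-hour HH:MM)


Depart: 09:07
Leg 1: +367 min -> 15:14
Layover: +51 min -> 16:05
Leg 2: +274 min -> 20:39
Total travel: 692 minutes = 11h 32m
Arrival: 20:39

20:39


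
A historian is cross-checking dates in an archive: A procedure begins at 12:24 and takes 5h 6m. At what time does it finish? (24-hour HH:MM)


Start time: 12:24
Adding: 5 hours 6 minutes
Minutes: 24 + 6 = 30
Hours: 12 + 5 + 0 = 17
Result: 17:30

17:30


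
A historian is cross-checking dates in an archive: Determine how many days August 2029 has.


Month: August
Year: 2029
August is a 31-day month
Total: 31 days

31


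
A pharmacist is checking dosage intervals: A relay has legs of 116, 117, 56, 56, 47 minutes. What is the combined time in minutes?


Durations: 116, 117, 56, 56, 47
Running sum: 116
+ 117 = 233
+ 56 = 289
+ 56 = 345
+ 47 = 392
Total duration: 392 minutes
That is 6 hours and 32 minutes

392


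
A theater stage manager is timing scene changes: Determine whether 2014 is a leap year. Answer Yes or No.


Year: 2014
Divisible by 4? 2014 / 4 = 503.5 -> No
Not divisible by 4, so NOT a leap year

No


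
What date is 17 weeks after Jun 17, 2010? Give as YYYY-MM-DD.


Start: 2010-06-17
Weeks to add: 17
Convert to days: 17 x 7 = 119 days
Add 119 days to 2010-06-17
Result: 2010-10-14

2010-10-14


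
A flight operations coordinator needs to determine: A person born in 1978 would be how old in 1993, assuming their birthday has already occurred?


Birth year: 1978
Current year: 1993
Age = current year - birth year
Age = 1993 - 1978 = 15

15


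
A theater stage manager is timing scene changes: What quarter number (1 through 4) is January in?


Month: January (month 1)
Q1: January-March (months 1-3)
Q2: April-June (months 4-6)
Q3: July-September (months 7-9)
Q4: October-December (months 10-12)
Month 1 falls in Q1

1


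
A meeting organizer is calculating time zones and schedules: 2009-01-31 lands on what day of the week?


Date: 2009-01-31
January 1, 2009 is a Thursday
Day of year: 31
Offset from Jan 1: 30 days
30 mod 7 = 2
Result: Saturday

Saturday


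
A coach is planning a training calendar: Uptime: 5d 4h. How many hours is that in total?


Days: 5
Extra hours: 4
Hours per day: 24
Days to hours: 5 x 24 = 120
Total: 120 + 4 = 124

124


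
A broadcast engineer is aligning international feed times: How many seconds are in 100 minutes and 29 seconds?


Minutes: 100
Seconds: 29
Convert minutes to seconds: 100 x 60 = 6000
Add remaining seconds: 6000 + 29 = 6029

6029


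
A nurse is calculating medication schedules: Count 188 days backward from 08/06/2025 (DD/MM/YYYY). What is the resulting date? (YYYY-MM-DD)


Start: 2025-06-08
Subtracting 188 days
Days already passed in June: 8
After going back through June: 180 more days to subtract
May 2025: 31 days, 149 remaining
April 2025: 30 days, 119 remaining
March 2025: 31 days, 88 remaining
February 2025: 28 days, 60 remaining
Result: 2024-12-02

2024-12-02


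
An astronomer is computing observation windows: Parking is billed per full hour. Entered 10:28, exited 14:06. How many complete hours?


Start: 10:28
End: 14:06
Hour difference: 14 - 10 = 4 hours
Minute difference: 6 - 28 = -22 minutes
Total minutes: 218
Complete hours: 218 / 60 = 3 (remainder 38)

3


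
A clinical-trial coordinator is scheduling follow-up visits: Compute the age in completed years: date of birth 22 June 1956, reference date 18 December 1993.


Birth: 1956-06-22
Reference: 1993-12-18
Year difference: 1993 - 1956 = 37
Has birthday (06-22) occurred by 12-18? Yes
Age in full years: 37

37
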